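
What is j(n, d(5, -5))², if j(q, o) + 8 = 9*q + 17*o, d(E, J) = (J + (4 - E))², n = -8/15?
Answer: 8976016/25 ≈ 3.5904e+5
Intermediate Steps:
n = -8/15 (n = -8*1/15 = -8/15 ≈ -0.53333)
d(E, J) = (4 + J - E)²
j(q, o) = -8 + 9*q + 17*o (j(q, o) = -8 + (9*q + 17*o) = -8 + 9*q + 17*o)
j(n, d(5, -5))² = (-8 + 9*(-8/15) + 17*(4 - 5 - 1*5)²)² = (-8 - 24/5 + 17*(4 - 5 - 5)²)² = (-8 - 24/5 + 17*(-6)²)² = (-8 - 24/5 + 17*36)² = (-8 - 24/5 + 612)² = (2996/5)² = 8976016/25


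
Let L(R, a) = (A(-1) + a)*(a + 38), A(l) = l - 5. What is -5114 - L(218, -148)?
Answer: -22054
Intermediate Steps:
A(l) = -5 + l
L(R, a) = (-6 + a)*(38 + a) (L(R, a) = ((-5 - 1) + a)*(a + 38) = (-6 + a)*(38 + a))
-5114 - L(218, -148) = -5114 - (-228 + (-148)² + 32*(-148)) = -5114 - (-228 + 21904 - 4736) = -5114 - 1*16940 = -5114 - 16940 = -22054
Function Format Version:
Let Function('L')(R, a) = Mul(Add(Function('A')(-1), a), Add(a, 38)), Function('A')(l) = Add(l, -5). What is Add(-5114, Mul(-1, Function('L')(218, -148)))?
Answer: -22054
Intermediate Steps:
Function('A')(l) = Add(-5, l)
Function('L')(R, a) = Mul(Add(-6, a), Add(38, a)) (Function('L')(R, a) = Mul(Add(Add(-5, -1), a), Add(a, 38)) = Mul(Add(-6, a), Add(38, a)))
Add(-5114, Mul(-1, Function('L')(218, -148))) = Add(-5114, Mul(-1, Add(-228, Pow(-148, 2), Mul(32, -148)))) = Add(-5114, Mul(-1, Add(-228, 21904, -4736))) = Add(-5114, Mul(-1, 16940)) = Add(-5114, -16940) = -22054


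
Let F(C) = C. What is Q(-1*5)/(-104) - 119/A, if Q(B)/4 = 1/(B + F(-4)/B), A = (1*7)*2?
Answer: -2318/273 ≈ -8.4908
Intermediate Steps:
A = 14 (A = 7*2 = 14)
Q(B) = 4/(B - 4/B)
Q(-1*5)/(-104) - 119/A = (4*(-1*5)/(-4 + (-1*5)²))/(-104) - 119/14 = (4*(-5)/(-4 + (-5)²))*(-1/104) - 119*1/14 = (4*(-5)/(-4 + 25))*(-1/104) - 17/2 = (4*(-5)/21)*(-1/104) - 17/2 = (4*(-5)*(1/21))*(-1/104) - 17/2 = -20/21*(-1/104) - 17/2 = 5/546 - 17/2 = -2318/273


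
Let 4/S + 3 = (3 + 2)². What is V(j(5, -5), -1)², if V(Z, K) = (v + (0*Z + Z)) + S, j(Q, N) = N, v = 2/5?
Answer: 59049/3025 ≈ 19.520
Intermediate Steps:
v = ⅖ (v = 2*(⅕) = ⅖ ≈ 0.40000)
S = 2/11 (S = 4/(-3 + (3 + 2)²) = 4/(-3 + 5²) = 4/(-3 + 25) = 4/22 = 4*(1/22) = 2/11 ≈ 0.18182)
V(Z, K) = 32/55 + Z (V(Z, K) = (⅖ + (0*Z + Z)) + 2/11 = (⅖ + (0 + Z)) + 2/11 = (⅖ + Z) + 2/11 = 32/55 + Z)
V(j(5, -5), -1)² = (32/55 - 5)² = (-243/55)² = 59049/3025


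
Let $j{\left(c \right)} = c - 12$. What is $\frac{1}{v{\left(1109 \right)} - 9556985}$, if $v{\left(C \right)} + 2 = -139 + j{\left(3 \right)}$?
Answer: $- \frac{1}{9557135} \approx -1.0463 \cdot 10^{-7}$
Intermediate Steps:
$j{\left(c \right)} = -12 + c$
$v{\left(C \right)} = -150$ ($v{\left(C \right)} = -2 + \left(-139 + \left(-12 + 3\right)\right) = -2 - 148 = -150$)
$\frac{1}{v{\left(1109 \right)} - 9556985} = \frac{1}{-150 - 9556985} = \frac{1}{-9557135} = - \frac{1}{9557135}$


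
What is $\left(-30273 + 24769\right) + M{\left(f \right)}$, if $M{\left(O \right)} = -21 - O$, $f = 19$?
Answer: $-5544$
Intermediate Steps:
$\left(-30273 + 24769\right) + M{\left(f \right)} = \left(-30273 + 24769\right) - 40 = -5504 - 40 = -5544$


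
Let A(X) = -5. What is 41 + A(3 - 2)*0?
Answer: 41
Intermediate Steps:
41 + A(3 - 2)*0 = 41 - 5*0 = 41 + 0 = 41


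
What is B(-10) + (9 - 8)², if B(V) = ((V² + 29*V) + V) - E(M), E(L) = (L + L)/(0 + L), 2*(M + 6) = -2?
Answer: -201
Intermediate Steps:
M = -7 (M = -6 + (½)*(-2) = -6 - 1 = -7)
E(L) = 2 (E(L) = (2*L)/L = 2)
B(V) = -2 + V² + 30*V (B(V) = ((V² + 29*V) + V) - 1*2 = (V² + 30*V) - 2 = -2 + V² + 30*V)
B(-10) + (9 - 8)² = (-2 + (-10)² + 30*(-10)) + (9 - 8)² = (-2 + 100 - 300) + 1² = -202 + 1 = -201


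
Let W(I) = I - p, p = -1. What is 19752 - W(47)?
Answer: 19704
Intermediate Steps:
W(I) = 1 + I (W(I) = I - 1*(-1) = I + 1 = 1 + I)
19752 - W(47) = 19752 - (1 + 47) = 19752 - 1*48 = 19752 - 48 = 19704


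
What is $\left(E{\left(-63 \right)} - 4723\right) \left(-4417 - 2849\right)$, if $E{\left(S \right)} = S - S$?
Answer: $34317318$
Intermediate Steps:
$E{\left(S \right)} = 0$
$\left(E{\left(-63 \right)} - 4723\right) \left(-4417 - 2849\right) = \left(0 - 4723\right) \left(-4417 - 2849\right) = \left(-4723\right) \left(-7266\right) = 34317318$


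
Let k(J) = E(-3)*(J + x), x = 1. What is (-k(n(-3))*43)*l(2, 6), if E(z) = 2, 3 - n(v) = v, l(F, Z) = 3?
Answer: -1806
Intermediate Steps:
n(v) = 3 - v
k(J) = 2 + 2*J (k(J) = 2*(J + 1) = 2*(1 + J) = 2 + 2*J)
(-k(n(-3))*43)*l(2, 6) = (-(2 + 2*(3 - 1*(-3)))*43)*3 = (-(2 + 2*(3 + 3))*43)*3 = (-(2 + 2*6)*43)*3 = (-(2 + 12)*43)*3 = (-1*14*43)*3 = -14*43*3 = -602*3 = -1806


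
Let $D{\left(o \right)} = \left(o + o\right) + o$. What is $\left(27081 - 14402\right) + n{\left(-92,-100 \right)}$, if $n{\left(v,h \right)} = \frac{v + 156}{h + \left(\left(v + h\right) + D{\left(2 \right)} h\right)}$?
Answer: $\frac{2827401}{223} \approx 12679.0$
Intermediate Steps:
$D{\left(o \right)} = 3 o$ ($D{\left(o \right)} = 2 o + o = 3 o$)
$n{\left(v,h \right)} = \frac{156 + v}{v + 8 h}$ ($n{\left(v,h \right)} = \frac{v + 156}{h + \left(\left(v + h\right) + 3 \cdot 2 h\right)} = \frac{156 + v}{h + \left(\left(h + v\right) + 6 h\right)} = \frac{156 + v}{h + \left(v + 7 h\right)} = \frac{156 + v}{v + 8 h}$)
$\left(27081 - 14402\right) + n{\left(-92,-100 \right)} = \left(27081 - 14402\right) + \frac{156 - 92}{-92 + 8 \left(-100\right)} = 12679 + \frac{1}{-92 - 800} \cdot 64 = 12679 + \frac{1}{-892} \cdot 64 = 12679 - \frac{16}{223} = \frac{2827401}{223}$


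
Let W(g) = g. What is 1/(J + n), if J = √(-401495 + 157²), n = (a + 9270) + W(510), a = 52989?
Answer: 62769/3940324207 - I*√376846/3940324207 ≈ 1.593e-5 - 1.5579e-7*I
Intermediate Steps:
n = 62769 (n = (52989 + 9270) + 510 = 62259 + 510 = 62769)
J = I*√376846 (J = √(-401495 + 24649) = √(-376846) = I*√376846 ≈ 613.88*I)
1/(J + n) = 1/(I*√376846 + 62769) = 1/(62769 + I*√376846)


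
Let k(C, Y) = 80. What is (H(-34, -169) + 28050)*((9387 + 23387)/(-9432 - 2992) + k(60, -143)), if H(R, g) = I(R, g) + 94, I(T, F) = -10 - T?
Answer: 3384195066/1553 ≈ 2.1791e+6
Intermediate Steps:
H(R, g) = 84 - R (H(R, g) = (-10 - R) + 94 = 84 - R)
(H(-34, -169) + 28050)*((9387 + 23387)/(-9432 - 2992) + k(60, -143)) = ((84 - 1*(-34)) + 28050)*((9387 + 23387)/(-9432 - 2992) + 80) = ((84 + 34) + 28050)*(32774/(-12424) + 80) = (118 + 28050)*(32774*(-1/12424) + 80) = 28168*(-16387/6212 + 80) = 28168*(480573/6212) = 3384195066/1553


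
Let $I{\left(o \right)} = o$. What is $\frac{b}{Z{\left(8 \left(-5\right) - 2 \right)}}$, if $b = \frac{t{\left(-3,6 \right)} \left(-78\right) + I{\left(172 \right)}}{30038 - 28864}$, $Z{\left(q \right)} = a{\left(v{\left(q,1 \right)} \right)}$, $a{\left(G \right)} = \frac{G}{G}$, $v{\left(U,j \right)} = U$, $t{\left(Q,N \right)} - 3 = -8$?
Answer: $\frac{281}{587} \approx 0.47871$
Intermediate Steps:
$t{\left(Q,N \right)} = -5$ ($t{\left(Q,N \right)} = 3 - 8 = -5$)
$a{\left(G \right)} = 1$
$Z{\left(q \right)} = 1$
$b = \frac{281}{587}$ ($b = \frac{\left(-5\right) \left(-78\right) + 172}{30038 - 28864} = \frac{390 + 172}{1174} = 562 \cdot \frac{1}{1174} = \frac{281}{587} \approx 0.47871$)
$\frac{b}{Z{\left(8 \left(-5\right) - 2 \right)}} = \frac{281}{587 \cdot 1} = \frac{281}{587} \cdot 1 = \frac{281}{587}$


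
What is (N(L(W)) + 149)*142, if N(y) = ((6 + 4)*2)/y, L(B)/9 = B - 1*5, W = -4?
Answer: 1710958/81 ≈ 21123.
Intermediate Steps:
L(B) = -45 + 9*B (L(B) = 9*(B - 1*5) = 9*(B - 5) = 9*(-5 + B) = -45 + 9*B)
N(y) = 20/y (N(y) = (10*2)/y = 20/y)
(N(L(W)) + 149)*142 = (20/(-45 + 9*(-4)) + 149)*142 = (20/(-45 - 36) + 149)*142 = (20/(-81) + 149)*142 = (20*(-1/81) + 149)*142 = (-20/81 + 149)*142 = (12049/81)*142 = 1710958/81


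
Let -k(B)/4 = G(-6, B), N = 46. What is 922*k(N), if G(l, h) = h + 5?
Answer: -188088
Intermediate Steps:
G(l, h) = 5 + h
k(B) = -20 - 4*B (k(B) = -4*(5 + B) = -20 - 4*B)
922*k(N) = 922*(-20 - 4*46) = 922*(-20 - 184) = 922*(-204) = -188088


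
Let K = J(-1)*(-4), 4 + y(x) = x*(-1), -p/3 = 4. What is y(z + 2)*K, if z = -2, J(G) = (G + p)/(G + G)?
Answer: 104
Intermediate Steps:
p = -12 (p = -3*4 = -12)
J(G) = (-12 + G)/(2*G) (J(G) = (G - 12)/(G + G) = (-12 + G)/((2*G)) = (-12 + G)*(1/(2*G)) = (-12 + G)/(2*G))
y(x) = -4 - x (y(x) = -4 + x*(-1) = -4 - x)
K = -26 (K = ((1/2)*(-12 - 1)/(-1))*(-4) = ((1/2)*(-1)*(-13))*(-4) = (13/2)*(-4) = -26)
y(z + 2)*K = (-4 - (-2 + 2))*(-26) = (-4 - 1*0)*(-26) = (-4 + 0)*(-26) = -4*(-26) = 104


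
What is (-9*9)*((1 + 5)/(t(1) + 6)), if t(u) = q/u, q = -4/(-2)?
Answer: -243/4 ≈ -60.750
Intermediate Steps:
q = 2 (q = -4*(-½) = 2)
t(u) = 2/u
(-9*9)*((1 + 5)/(t(1) + 6)) = (-9*9)*((1 + 5)/(2/1 + 6)) = -486/(2*1 + 6) = -486/(2 + 6) = -486/8 = -81*¾ = -243/4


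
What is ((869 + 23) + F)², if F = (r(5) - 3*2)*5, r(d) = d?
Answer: 786769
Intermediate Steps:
F = -5 (F = (5 - 3*2)*5 = (5 - 6)*5 = -1*5 = -5)
((869 + 23) + F)² = ((869 + 23) - 5)² = (892 - 5)² = 887² = 786769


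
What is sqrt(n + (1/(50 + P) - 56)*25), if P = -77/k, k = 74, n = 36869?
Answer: sqrt(465577372051)/3623 ≈ 188.33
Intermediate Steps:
P = -77/74 ≈ -1.0405
sqrt(n + (1/(50 + P) - 56)*25) = sqrt(36869 + (1/(50 - 77/74) - 56)*25) = sqrt(36869 + (1/(3623/74) - 56)*25) = sqrt(36869 + (74/3623 - 56)*25) = sqrt(36869 - 202814/3623*25) = sqrt(36869 - 5070350/3623) = sqrt(128506037/3623) = sqrt(465577372051)/3623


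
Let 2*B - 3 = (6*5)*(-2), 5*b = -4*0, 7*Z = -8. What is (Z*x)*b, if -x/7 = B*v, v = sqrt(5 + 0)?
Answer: 0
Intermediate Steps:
Z = -8/7 (Z = (1/7)*(-8) = -8/7 ≈ -1.1429)
b = 0 (b = (-4*0)/5 = (1/5)*0 = 0)
v = sqrt(5) ≈ 2.2361
B = -57/2 (B = 3/2 + ((6*5)*(-2))/2 = 3/2 + (30*(-2))/2 = 3/2 + (1/2)*(-60) = 3/2 - 30 = -57/2 ≈ -28.500)
x = 399*sqrt(5)/2 (x = -(-399)*sqrt(5)/2 = 399*sqrt(5)/2 ≈ 446.10)
(Z*x)*b = -228*sqrt(5)*0 = 0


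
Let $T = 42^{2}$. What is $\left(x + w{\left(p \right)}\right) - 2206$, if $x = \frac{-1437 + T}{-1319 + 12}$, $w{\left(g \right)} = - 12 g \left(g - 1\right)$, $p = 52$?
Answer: $- \frac{44477537}{1307} \approx -34030.0$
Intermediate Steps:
$T = 1764$
$w{\left(g \right)} = - 12 g \left(-1 + g\right)$
$x = - \frac{327}{1307}$ ($x = \frac{-1437 + 1764}{-1319 + 12} = \frac{327}{-1307} = 327 \left(- \frac{1}{1307}\right) = - \frac{327}{1307} \approx -0.25019$)
$\left(x + w{\left(p \right)}\right) - 2206 = \left(- \frac{327}{1307} + 12 \cdot 52 \left(1 - 52\right)\right) - 2206 = \left(- \frac{327}{1307} + 12 \cdot 52 \left(-51\right)\right) - 2206 = \left(- \frac{327}{1307} - 31824\right) - 2206 = - \frac{41594295}{1307} - 2206 = - \frac{44477537}{1307}$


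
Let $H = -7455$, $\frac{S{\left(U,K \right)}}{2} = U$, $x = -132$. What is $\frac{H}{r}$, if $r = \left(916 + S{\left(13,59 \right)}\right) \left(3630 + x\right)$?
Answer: $- \frac{2485}{1098372} \approx -0.0022624$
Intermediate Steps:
$S{\left(U,K \right)} = 2 U$
$r = 3295116$ ($r = \left(916 + 2 \cdot 13\right) \left(3630 - 132\right) = \left(916 + 26\right) 3498 = 942 \cdot 3498 = 3295116$)
$\frac{H}{r} = - \frac{7455}{3295116} = \left(-7455\right) \frac{1}{3295116} = - \frac{2485}{1098372}$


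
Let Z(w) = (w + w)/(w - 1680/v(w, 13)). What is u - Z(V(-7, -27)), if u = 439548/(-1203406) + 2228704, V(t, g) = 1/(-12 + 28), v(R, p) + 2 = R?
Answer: 576786448072642732/258799079033 ≈ 2.2287e+6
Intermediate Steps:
v(R, p) = -2 + R
V(t, g) = 1/16
Z(w) = 2*w/(w - 1680/(-2 + w)) (Z(w) = (w + w)/(w - 1680/(-2 + w)) = (2*w)/(w - 1680/(-2 + w)) = 2*w/(w - 1680/(-2 + w)))
u = 1341017663138/601703 (u = 439548*(-1/1203406) + 2228704 = -219774/601703 + 2228704 = 1341017663138/601703 ≈ 2.2287e+6)
u - Z(V(-7, -27)) = 1341017663138/601703 - 2*(-2 + 1/16)/(16*(-1680 + (-2 + 1/16)/16)) = 1341017663138/601703 - 2*(-31)/(16*(-1680 + (1/16)*(-31/16))*16) = 1341017663138/601703 - 2*(-31)/(16*(-1680 - 31/256)*16) = 1341017663138/601703 - 2*(-31)/(16*(-430111/256)*16) = 1341017663138/601703 - 2*(-256)*(-31)/(16*430111*16) = 1341017663138/601703 - 1*62/430111 = 1341017663138/601703 - 62/430111 = 576786448072642732/258799079033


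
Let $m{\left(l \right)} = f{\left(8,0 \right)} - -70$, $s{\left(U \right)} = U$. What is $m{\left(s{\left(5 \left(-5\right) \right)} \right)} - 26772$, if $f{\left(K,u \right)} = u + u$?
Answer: $-26702$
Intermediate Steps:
$f{\left(K,u \right)} = 2 u$
$m{\left(l \right)} = 70$ ($m{\left(l \right)} = 2 \cdot 0 - -70 = 0 + 70 = 70$)
$m{\left(s{\left(5 \left(-5\right) \right)} \right)} - 26772 = 70 - 26772 = -26702$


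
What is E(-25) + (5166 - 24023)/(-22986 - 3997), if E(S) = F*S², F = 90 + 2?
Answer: 1551541357/26983 ≈ 57501.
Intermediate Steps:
F = 92
E(S) = 92*S²
E(-25) + (5166 - 24023)/(-22986 - 3997) = 92*(-25)² + (5166 - 24023)/(-22986 - 3997) = 92*625 - 18857/(-26983) = 57500 - 18857*(-1/26983) = 57500 + 18857/26983 = 1551541357/26983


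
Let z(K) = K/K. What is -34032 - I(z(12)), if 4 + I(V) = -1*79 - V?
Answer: -33948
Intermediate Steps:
z(K) = 1
I(V) = -83 - V (I(V) = -4 + (-1*79 - V) = -4 + (-79 - V) = -83 - V)
-34032 - I(z(12)) = -34032 - (-83 - 1*1) = -34032 - (-83 - 1) = -34032 - 1*(-84) = -34032 + 84 = -33948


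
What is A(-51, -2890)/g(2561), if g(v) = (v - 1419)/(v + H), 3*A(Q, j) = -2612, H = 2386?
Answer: -2153594/571 ≈ -3771.6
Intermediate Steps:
A(Q, j) = -2612/3 (A(Q, j) = (⅓)*(-2612) = -2612/3)
g(v) = (-1419 + v)/(2386 + v) (g(v) = (v - 1419)/(v + 2386) = (-1419 + v)/(2386 + v))
A(-51, -2890)/g(2561) = -2612*(2386 + 2561)/(-1419 + 2561)/3 = -2612/(3*(1142/4947)) = -2612/(3*((1/4947)*1142)) = -2612/(3*1142/4947) = -2612/3*4947/1142 = -2153594/571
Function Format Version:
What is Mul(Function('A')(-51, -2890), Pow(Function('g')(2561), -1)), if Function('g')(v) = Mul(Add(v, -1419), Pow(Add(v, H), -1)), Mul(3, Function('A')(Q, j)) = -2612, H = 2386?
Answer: Rational(-2153594, 571) ≈ -3771.6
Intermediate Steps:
Function('A')(Q, j) = Rational(-2612, 3) (Function('A')(Q, j) = Mul(Rational(1, 3), -2612) = Rational(-2612, 3))
Function('g')(v) = Mul(Pow(Add(2386, v), -1), Add(-1419, v)) (Function('g')(v) = Mul(Add(v, -1419), Pow(Add(v, 2386), -1)) = Mul(Add(-1419, v), Pow(Add(2386, v), -1)) = Mul(Pow(Add(2386, v), -1), Add(-1419, v)))
Mul(Function('A')(-51, -2890), Pow(Function('g')(2561), -1)) = Mul(Rational(-2612, 3), Pow(Mul(Pow(Add(2386, 2561), -1), Add(-1419, 2561)), -1)) = Mul(Rational(-2612, 3), Pow(Mul(Pow(4947, -1), 1142), -1)) = Mul(Rational(-2612, 3), Pow(Mul(Rational(1, 4947), 1142), -1)) = Mul(Rational(-2612, 3), Pow(Rational(1142, 4947), -1)) = Mul(Rational(-2612, 3), Rational(4947, 1142)) = Rational(-2153594, 571)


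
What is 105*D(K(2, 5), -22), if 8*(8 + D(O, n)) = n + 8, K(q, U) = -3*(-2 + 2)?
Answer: -4095/4 ≈ -1023.8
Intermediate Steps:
K(q, U) = 0 (K(q, U) = -3*0 = 0)
D(O, n) = -7 + n/8 (D(O, n) = -8 + (n + 8)/8 = -8 + (8 + n)/8 = -8 + (1 + n/8) = -7 + n/8)
105*D(K(2, 5), -22) = 105*(-7 + (⅛)*(-22)) = 105*(-7 - 11/4) = 105*(-39/4) = -4095/4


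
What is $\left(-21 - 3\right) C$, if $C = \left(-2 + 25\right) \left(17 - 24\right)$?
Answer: $3864$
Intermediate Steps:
$C = -161$ ($C = 23 \left(-7\right) = -161$)
$\left(-21 - 3\right) C = \left(-21 - 3\right) \left(-161\right) = \left(-24\right) \left(-161\right) = 3864$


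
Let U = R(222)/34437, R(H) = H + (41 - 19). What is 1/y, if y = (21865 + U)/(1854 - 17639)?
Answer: -543588045/752965249 ≈ -0.72193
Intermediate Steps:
R(H) = 22 + H (R(H) = H + 22 = 22 + H)
U = 244/34437 (U = (22 + 222)/34437 = 244*(1/34437) = 244/34437 ≈ 0.0070854)
y = -752965249/543588045 (y = (21865 + 244/34437)/(1854 - 17639) = (752965249/34437)/(-15785) = (752965249/34437)*(-1/15785) = -752965249/543588045 ≈ -1.3852)
1/y = 1/(-752965249/543588045) = -543588045/752965249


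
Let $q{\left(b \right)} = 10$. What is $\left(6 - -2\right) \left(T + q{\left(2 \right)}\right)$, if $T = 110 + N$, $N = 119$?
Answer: $1912$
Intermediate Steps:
$T = 229$ ($T = 110 + 119 = 229$)
$\left(6 - -2\right) \left(T + q{\left(2 \right)}\right) = \left(6 - -2\right) \left(229 + 10\right) = \left(6 + 2\right) 239 = 8 \cdot 239 = 1912$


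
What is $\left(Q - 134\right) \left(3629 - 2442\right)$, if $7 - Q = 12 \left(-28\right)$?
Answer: $248083$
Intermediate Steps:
$Q = 343$ ($Q = 7 - 12 \left(-28\right) = 7 - -336 = 7 + 336 = 343$)
$\left(Q - 134\right) \left(3629 - 2442\right) = \left(343 - 134\right) \left(3629 - 2442\right) = 209 \cdot 1187 = 248083$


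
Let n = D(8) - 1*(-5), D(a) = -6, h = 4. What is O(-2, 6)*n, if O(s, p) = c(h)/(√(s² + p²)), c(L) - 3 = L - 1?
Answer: -3*√10/10 ≈ -0.94868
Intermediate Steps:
c(L) = 2 + L (c(L) = 3 + (L - 1) = 3 + (-1 + L) = 2 + L)
O(s, p) = 6/√(p² + s²) (O(s, p) = (2 + 4)/(√(s² + p²)) = 6/(√(p² + s²)) = 6/√(p² + s²))
n = -1 (n = -6 - 1*(-5) = -6 + 5 = -1)
O(-2, 6)*n = (6/√(6² + (-2)²))*(-1) = (6/√(36 + 4))*(-1) = (6/√40)*(-1) = (6*(√10/20))*(-1) = (3*√10/10)*(-1) = -3*√10/10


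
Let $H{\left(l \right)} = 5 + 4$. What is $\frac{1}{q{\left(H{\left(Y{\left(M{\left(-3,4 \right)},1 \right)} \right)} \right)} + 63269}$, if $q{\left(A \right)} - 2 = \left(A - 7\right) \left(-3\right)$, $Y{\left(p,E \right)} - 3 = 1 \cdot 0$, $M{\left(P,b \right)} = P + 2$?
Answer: $\frac{1}{63265} \approx 1.5807 \cdot 10^{-5}$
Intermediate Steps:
$M{\left(P,b \right)} = 2 + P$
$Y{\left(p,E \right)} = 3$ ($Y{\left(p,E \right)} = 3 + 1 \cdot 0 = 3 + 0 = 3$)
$H{\left(l \right)} = 9$
$q{\left(A \right)} = 23 - 3 A$ ($q{\left(A \right)} = 2 + \left(A - 7\right) \left(-3\right) = 2 + \left(-7 + A\right) \left(-3\right) = 2 - \left(-21 + 3 A\right) = 23 - 3 A$)
$\frac{1}{q{\left(H{\left(Y{\left(M{\left(-3,4 \right)},1 \right)} \right)} \right)} + 63269} = \frac{1}{\left(23 - 27\right) + 63269} = \frac{1}{-4 + 63269} = \frac{1}{63265}$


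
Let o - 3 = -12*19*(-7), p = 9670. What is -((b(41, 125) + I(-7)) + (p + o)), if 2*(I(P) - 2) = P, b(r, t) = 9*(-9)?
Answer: -22373/2 ≈ -11187.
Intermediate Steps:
b(r, t) = -81
I(P) = 2 + P/2
o = 1599 (o = 3 - 12*19*(-7) = 3 - 228*(-7) = 3 + 1596 = 1599)
-((b(41, 125) + I(-7)) + (p + o)) = -((-81 + (2 + (1/2)*(-7))) + (9670 + 1599)) = -((-81 + (2 - 7/2)) + 11269) = -((-81 - 3/2) + 11269) = -(-165/2 + 11269) = -1*22373/2 = -22373/2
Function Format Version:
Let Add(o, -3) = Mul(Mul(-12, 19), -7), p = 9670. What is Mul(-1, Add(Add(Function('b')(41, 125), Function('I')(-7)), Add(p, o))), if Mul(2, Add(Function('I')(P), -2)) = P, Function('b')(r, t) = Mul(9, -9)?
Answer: Rational(-22373, 2) ≈ -11187.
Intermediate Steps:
Function('b')(r, t) = -81
Function('I')(P) = Add(2, Mul(Rational(1, 2), P))
o = 1599 (o = Add(3, Mul(Mul(-12, 19), -7)) = Add(3, Mul(-228, -7)) = Add(3, 1596) = 1599)
Mul(-1, Add(Add(Function('b')(41, 125), Function('I')(-7)), Add(p, o))) = Mul(-1, Add(Add(-81, Add(2, Mul(Rational(1, 2), -7))), Add(9670, 1599))) = Mul(-1, Add(Add(-81, Add(2, Rational(-7, 2))), 11269)) = Mul(-1, Add(Add(-81, Rational(-3, 2)), 11269)) = Mul(-1, Add(Rational(-165, 2), 11269)) = Mul(-1, Rational(22373, 2)) = Rational(-22373, 2)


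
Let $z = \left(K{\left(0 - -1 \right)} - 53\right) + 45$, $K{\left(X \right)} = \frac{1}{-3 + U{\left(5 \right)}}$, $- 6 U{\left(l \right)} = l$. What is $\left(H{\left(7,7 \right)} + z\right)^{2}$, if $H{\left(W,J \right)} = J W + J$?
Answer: $\frac{1205604}{529} \approx 2279.0$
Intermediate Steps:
$H{\left(W,J \right)} = J + J W$
$U{\left(l \right)} = - \frac{l}{6}$
$K{\left(X \right)} = - \frac{6}{23}$ ($K{\left(X \right)} = \frac{1}{-3 - \frac{5}{6}} = \frac{1}{- \frac{23}{6}} = - \frac{6}{23}$)
$z = - \frac{190}{23}$ ($z = \left(- \frac{6}{23} - 53\right) + 45 = - \frac{1225}{23} + 45 = - \frac{190}{23} \approx -8.2609$)
$\left(H{\left(7,7 \right)} + z\right)^{2} = \left(7 \left(1 + 7\right) - \frac{190}{23}\right)^{2} = \left(7 \cdot 8 - \frac{190}{23}\right)^{2} = \left(56 - \frac{190}{23}\right)^{2} = \left(\frac{1098}{23}\right)^{2} = \frac{1205604}{529}$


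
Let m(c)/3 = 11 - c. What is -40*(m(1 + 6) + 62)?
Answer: -2960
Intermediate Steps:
m(c) = 33 - 3*c (m(c) = 3*(11 - c) = 33 - 3*c)
-40*(m(1 + 6) + 62) = -40*((33 - 3*(1 + 6)) + 62) = -40*((33 - 3*7) + 62) = -40*((33 - 21) + 62) = -40*(12 + 62) = -40*74 = -2960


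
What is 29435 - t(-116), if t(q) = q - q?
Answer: 29435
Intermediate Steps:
t(q) = 0
29435 - t(-116) = 29435 - 1*0 = 29435 + 0 = 29435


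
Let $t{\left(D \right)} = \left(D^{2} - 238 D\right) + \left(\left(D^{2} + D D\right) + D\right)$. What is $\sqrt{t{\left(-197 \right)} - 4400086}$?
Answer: $i \sqrt{4236970} \approx 2058.4 i$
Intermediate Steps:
$t{\left(D \right)} = - 237 D + 3 D^{2}$ ($t{\left(D \right)} = \left(D^{2} - 238 D\right) + \left(\left(D^{2} + D^{2}\right) + D\right) = \left(D^{2} - 238 D\right) + \left(2 D^{2} + D\right) = \left(D^{2} - 238 D\right) + \left(D + 2 D^{2}\right) = - 237 D + 3 D^{2}$)
$\sqrt{t{\left(-197 \right)} - 4400086} = \sqrt{3 \left(-197\right) \left(-79 - 197\right) - 4400086} = \sqrt{3 \left(-197\right) \left(-276\right) - 4400086} = \sqrt{163116 - 4400086} = \sqrt{-4236970} = i \sqrt{4236970}$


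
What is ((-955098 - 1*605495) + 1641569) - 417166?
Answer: -336190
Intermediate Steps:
((-955098 - 1*605495) + 1641569) - 417166 = ((-955098 - 605495) + 1641569) - 417166 = (-1560593 + 1641569) - 417166 = 80976 - 417166 = -336190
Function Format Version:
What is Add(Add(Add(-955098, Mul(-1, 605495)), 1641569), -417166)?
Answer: -336190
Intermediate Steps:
Add(Add(Add(-955098, Mul(-1, 605495)), 1641569), -417166) = Add(Add(Add(-955098, -605495), 1641569), -417166) = Add(Add(-1560593, 1641569), -417166) = Add(80976, -417166) = -336190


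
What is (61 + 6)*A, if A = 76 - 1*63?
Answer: 871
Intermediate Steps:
A = 13 (A = 76 - 63 = 13)
(61 + 6)*A = (61 + 6)*13 = 67*13 = 871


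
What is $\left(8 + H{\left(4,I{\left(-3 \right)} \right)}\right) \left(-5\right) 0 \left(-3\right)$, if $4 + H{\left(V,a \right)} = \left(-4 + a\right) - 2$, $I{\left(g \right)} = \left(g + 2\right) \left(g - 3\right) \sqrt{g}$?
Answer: $0$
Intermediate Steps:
$I{\left(g \right)} = \sqrt{g} \left(-3 + g\right) \left(2 + g\right)$ ($I{\left(g \right)} = \left(2 + g\right) \left(-3 + g\right) \sqrt{g} = \left(-3 + g\right) \left(2 + g\right) \sqrt{g} = \sqrt{g} \left(-3 + g\right) \left(2 + g\right)$)
$H{\left(V,a \right)} = -10 + a$ ($H{\left(V,a \right)} = -4 + \left(\left(-4 + a\right) - 2\right) = -4 + \left(-6 + a\right) = -10 + a$)
$\left(8 + H{\left(4,I{\left(-3 \right)} \right)}\right) \left(-5\right) 0 \left(-3\right) = \left(8 - \left(10 - \sqrt{-3} \left(-6 + \left(-3\right)^{2} - -3\right)\right)\right) \left(-5\right) 0 \left(-3\right) = \left(8 - \left(10 - i \sqrt{3} \left(-6 + 9 + 3\right)\right)\right) 0 \left(-3\right) = \left(8 - \left(10 - i \sqrt{3} \cdot 6\right)\right) 0 = \left(8 - \left(10 - 6 i \sqrt{3}\right)\right) 0 = \left(-2 + 6 i \sqrt{3}\right) 0 = 0$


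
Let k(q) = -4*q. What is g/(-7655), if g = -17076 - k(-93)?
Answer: 17448/7655 ≈ 2.2793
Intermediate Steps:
g = -17448 (g = -17076 - (-4)*(-93) = -17076 - 1*372 = -17076 - 372 = -17448)
g/(-7655) = -17448/(-7655) = -17448*(-1/7655) = 17448/7655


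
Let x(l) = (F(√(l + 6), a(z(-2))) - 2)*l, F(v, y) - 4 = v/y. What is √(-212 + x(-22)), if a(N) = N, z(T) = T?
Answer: 2*√(-64 + 11*I) ≈ 1.37 + 16.059*I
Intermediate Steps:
F(v, y) = 4 + v/y
x(l) = l*(2 - √(6 + l)/2) (x(l) = ((4 + √(l + 6)/(-2)) - 2)*l = ((4 + √(6 + l)*(-½)) - 2)*l = ((4 - √(6 + l)/2) - 2)*l = (2 - √(6 + l)/2)*l = l*(2 - √(6 + l)/2))
√(-212 + x(-22)) = √(-212 + (½)*(-22)*(4 - √(6 - 22))) = √(-212 + (½)*(-22)*(4 - √(-16))) = √(-212 + (½)*(-22)*(4 - 4*I)) = √(-212 + (-44 + 44*I)) = √(-256 + 44*I)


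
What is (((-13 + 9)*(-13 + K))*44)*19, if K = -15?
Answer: 93632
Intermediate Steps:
(((-13 + 9)*(-13 + K))*44)*19 = (((-13 + 9)*(-13 - 15))*44)*19 = (-4*(-28)*44)*19 = (112*44)*19 = 4928*19 = 93632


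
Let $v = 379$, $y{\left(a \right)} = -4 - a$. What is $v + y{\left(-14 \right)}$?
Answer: $389$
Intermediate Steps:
$v + y{\left(-14 \right)} = 379 - -10 = 379 + \left(-4 + 14\right) = 379 + 10 = 389$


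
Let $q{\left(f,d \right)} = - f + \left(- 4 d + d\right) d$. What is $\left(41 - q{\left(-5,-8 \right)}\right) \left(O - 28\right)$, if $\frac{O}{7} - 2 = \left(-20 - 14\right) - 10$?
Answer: $-73416$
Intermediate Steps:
$q{\left(f,d \right)} = - f - 3 d^{2}$ ($q{\left(f,d \right)} = - f + - 3 d d = - f - 3 d^{2}$)
$O = -294$ ($O = 14 + 7 \left(\left(-20 - 14\right) - 10\right) = 14 + 7 \left(-34 - 10\right) = 14 + 7 \left(-44\right) = 14 - 308 = -294$)
$\left(41 - q{\left(-5,-8 \right)}\right) \left(O - 28\right) = \left(41 - \left(\left(-1\right) \left(-5\right) - 3 \left(-8\right)^{2}\right)\right) \left(-294 - 28\right) = \left(41 - \left(5 - 192\right)\right) \left(-322\right) = \left(41 - -187\right) \left(-322\right) = \left(41 + 187\right) \left(-322\right) = 228 \left(-322\right) = -73416$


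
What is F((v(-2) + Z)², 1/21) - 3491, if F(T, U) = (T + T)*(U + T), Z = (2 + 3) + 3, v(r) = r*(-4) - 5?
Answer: 541853/21 ≈ 25803.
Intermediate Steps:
v(r) = -5 - 4*r (v(r) = -4*r - 5 = -5 - 4*r)
Z = 8 (Z = 5 + 3 = 8)
F(T, U) = 2*T*(T + U) (F(T, U) = (2*T)*(T + U) = 2*T*(T + U))
F((v(-2) + Z)², 1/21) - 3491 = 2*((-5 - 4*(-2)) + 8)²*(((-5 - 4*(-2)) + 8)² + 1/21) - 3491 = 2*((-5 + 8) + 8)²*(((-5 + 8) + 8)² + 1/21) - 3491 = 2*(3 + 8)²*((3 + 8)² + 1/21) - 3491 = 2*11²*(11² + 1/21) - 3491 = 2*121*(121 + 1/21) - 3491 = 2*121*(2542/21) - 3491 = 615164/21 - 3491 = 541853/21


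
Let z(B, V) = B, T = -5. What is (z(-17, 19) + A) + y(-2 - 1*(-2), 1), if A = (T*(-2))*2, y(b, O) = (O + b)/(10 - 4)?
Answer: 19/6 ≈ 3.1667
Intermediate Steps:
y(b, O) = O/6 + b/6 (y(b, O) = (O + b)/6 = (O + b)*(⅙) = O/6 + b/6)
A = 20 (A = -5*(-2)*2 = 10*2 = 20)
(z(-17, 19) + A) + y(-2 - 1*(-2), 1) = (-17 + 20) + ((⅙)*1 + (-2 - 1*(-2))/6) = 3 + (⅙ + (-2 + 2)/6) = 3 + (⅙ + (⅙)*0) = 3 + (⅙ + 0) = 3 + ⅙ = 19/6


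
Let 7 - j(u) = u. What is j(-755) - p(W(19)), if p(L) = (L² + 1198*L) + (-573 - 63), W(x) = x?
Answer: -21725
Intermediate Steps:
j(u) = 7 - u
p(L) = -636 + L² + 1198*L (p(L) = (L² + 1198*L) - 636 = -636 + L² + 1198*L)
j(-755) - p(W(19)) = (7 - 1*(-755)) - (-636 + 19² + 1198*19) = (7 + 755) - (-636 + 361 + 22762) = 762 - 1*22487 = 762 - 22487 = -21725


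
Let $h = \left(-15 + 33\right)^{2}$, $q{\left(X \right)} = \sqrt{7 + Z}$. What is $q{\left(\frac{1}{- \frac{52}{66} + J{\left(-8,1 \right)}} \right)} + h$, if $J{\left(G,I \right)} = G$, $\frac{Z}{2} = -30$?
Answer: $324 + i \sqrt{53} \approx 324.0 + 7.2801 i$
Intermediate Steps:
$Z = -60$ ($Z = 2 \left(-30\right) = -60$)
$q{\left(X \right)} = i \sqrt{53}$ ($q{\left(X \right)} = \sqrt{7 - 60} = \sqrt{-53} = i \sqrt{53}$)
$h = 324$ ($h = 18^{2} = 324$)
$q{\left(\frac{1}{- \frac{52}{66} + J{\left(-8,1 \right)}} \right)} + h = i \sqrt{53} + 324 = 324 + i \sqrt{53}$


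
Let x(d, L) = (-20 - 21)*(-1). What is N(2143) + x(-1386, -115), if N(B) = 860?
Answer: 901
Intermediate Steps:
x(d, L) = 41 (x(d, L) = -41*(-1) = 41)
N(2143) + x(-1386, -115) = 860 + 41 = 901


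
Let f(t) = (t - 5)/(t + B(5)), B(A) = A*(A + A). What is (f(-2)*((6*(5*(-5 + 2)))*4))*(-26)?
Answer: -1365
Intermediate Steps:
B(A) = 2*A² (B(A) = A*(2*A) = 2*A²)
f(t) = (-5 + t)/(50 + t) (f(t) = (t - 5)/(t + 2*5²) = (-5 + t)/(t + 2*25) = (-5 + t)/(t + 50) = (-5 + t)/(50 + t))
(f(-2)*((6*(5*(-5 + 2)))*4))*(-26) = (((-5 - 2)/(50 - 2))*((6*(5*(-5 + 2)))*4))*(-26) = ((-7/48)*((6*(5*(-3)))*4))*(-26) = (((1/48)*(-7))*((6*(-15))*4))*(-26) = -(-105)*4/8*(-26) = -7/48*(-360)*(-26) = (105/2)*(-26) = -1365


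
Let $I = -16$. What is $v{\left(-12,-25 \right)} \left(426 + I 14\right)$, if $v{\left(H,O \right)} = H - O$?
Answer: $2626$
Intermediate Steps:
$v{\left(-12,-25 \right)} \left(426 + I 14\right) = \left(-12 - -25\right) \left(426 - 224\right) = \left(-12 + 25\right) \left(426 - 224\right) = 13 \cdot 202 = 2626$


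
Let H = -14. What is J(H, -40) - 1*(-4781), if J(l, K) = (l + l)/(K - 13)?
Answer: 253421/53 ≈ 4781.5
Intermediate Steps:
J(l, K) = 2*l/(-13 + K) (J(l, K) = (2*l)/(-13 + K) = 2*l/(-13 + K))
J(H, -40) - 1*(-4781) = 2*(-14)/(-13 - 40) - 1*(-4781) = 2*(-14)/(-53) + 4781 = 2*(-14)*(-1/53) + 4781 = 28/53 + 4781 = 253421/53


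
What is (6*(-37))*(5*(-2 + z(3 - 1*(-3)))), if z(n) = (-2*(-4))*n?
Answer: -51060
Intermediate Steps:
z(n) = 8*n
(6*(-37))*(5*(-2 + z(3 - 1*(-3)))) = (6*(-37))*(5*(-2 + 8*(3 - 1*(-3)))) = -1110*(-2 + 8*(3 + 3)) = -1110*(-2 + 8*6) = -1110*(-2 + 48) = -1110*46 = -222*230 = -51060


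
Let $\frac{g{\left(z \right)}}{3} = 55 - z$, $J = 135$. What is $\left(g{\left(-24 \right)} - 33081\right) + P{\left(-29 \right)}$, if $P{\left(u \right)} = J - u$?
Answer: $-32680$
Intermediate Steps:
$g{\left(z \right)} = 165 - 3 z$ ($g{\left(z \right)} = 3 \left(55 - z\right) = 165 - 3 z$)
$P{\left(u \right)} = 135 - u$
$\left(g{\left(-24 \right)} - 33081\right) + P{\left(-29 \right)} = \left(\left(165 - -72\right) - 33081\right) + \left(135 - -29\right) = \left(\left(165 + 72\right) - 33081\right) + \left(135 + 29\right) = \left(237 - 33081\right) + 164 = -32844 + 164 = -32680$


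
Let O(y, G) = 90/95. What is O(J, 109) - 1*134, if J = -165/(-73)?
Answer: -2528/19 ≈ -133.05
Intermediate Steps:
J = 165/73 (J = -165*(-1/73) = 165/73 ≈ 2.2603)
O(y, G) = 18/19 (O(y, G) = 90*(1/95) = 18/19)
O(J, 109) - 1*134 = 18/19 - 1*134 = 18/19 - 134 = -2528/19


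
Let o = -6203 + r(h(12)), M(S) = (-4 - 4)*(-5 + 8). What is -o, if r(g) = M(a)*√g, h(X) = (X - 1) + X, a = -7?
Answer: 6203 + 24*√23 ≈ 6318.1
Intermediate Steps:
M(S) = -24 (M(S) = -8*3 = -24)
h(X) = -1 + 2*X (h(X) = (-1 + X) + X = -1 + 2*X)
r(g) = -24*√g
o = -6203 - 24*√23 (o = -6203 - 24*√(-1 + 2*12) = -6203 - 24*√(-1 + 24) = -6203 - 24*√23 ≈ -6318.1)
-o = -(-6203 - 24*√23) = 6203 + 24*√23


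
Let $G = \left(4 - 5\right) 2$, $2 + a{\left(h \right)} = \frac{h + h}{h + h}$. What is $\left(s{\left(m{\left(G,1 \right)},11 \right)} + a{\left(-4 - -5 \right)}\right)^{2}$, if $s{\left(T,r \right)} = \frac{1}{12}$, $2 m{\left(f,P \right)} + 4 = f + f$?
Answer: $\frac{121}{144} \approx 0.84028$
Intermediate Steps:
$a{\left(h \right)} = -1$ ($a{\left(h \right)} = -2 + \frac{h + h}{h + h} = -2 + \frac{2 h}{2 h} = -2 + 2 h \frac{1}{2 h} = -2 + 1 = -1$)
$G = -2$ ($G = \left(-1\right) 2 = -2$)
$m{\left(f,P \right)} = -2 + f$ ($m{\left(f,P \right)} = -2 + \frac{f + f}{2} = -2 + \frac{2 f}{2} = -2 + f$)
$s{\left(T,r \right)} = \frac{1}{12}$
$\left(s{\left(m{\left(G,1 \right)},11 \right)} + a{\left(-4 - -5 \right)}\right)^{2} = \left(\frac{1}{12} - 1\right)^{2} = \left(- \frac{11}{12}\right)^{2} = \frac{121}{144}$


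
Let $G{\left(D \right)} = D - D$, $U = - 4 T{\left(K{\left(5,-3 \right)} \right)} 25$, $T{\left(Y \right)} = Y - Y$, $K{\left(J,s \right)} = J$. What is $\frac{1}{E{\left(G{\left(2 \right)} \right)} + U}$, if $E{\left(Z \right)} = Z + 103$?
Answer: $\frac{1}{103} \approx 0.0097087$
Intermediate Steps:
$T{\left(Y \right)} = 0$
$U = 0$ ($U = \left(-4\right) 0 \cdot 25 = 0 \cdot 25 = 0$)
$G{\left(D \right)} = 0$
$E{\left(Z \right)} = 103 + Z$
$\frac{1}{E{\left(G{\left(2 \right)} \right)} + U} = \frac{1}{\left(103 + 0\right) + 0} = \frac{1}{103 + 0} = \frac{1}{103}$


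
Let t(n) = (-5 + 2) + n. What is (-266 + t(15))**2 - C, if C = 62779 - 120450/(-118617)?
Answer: 68639093/39539 ≈ 1736.0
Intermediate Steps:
t(n) = -3 + n
C = 2482259031/39539 (C = 62779 - 120450*(-1/118617) = 62779 + 40150/39539 = 2482259031/39539 ≈ 62780.)
(-266 + t(15))**2 - C = (-266 + (-3 + 15))**2 - 1*2482259031/39539 = (-266 + 12)**2 - 2482259031/39539 = (-254)**2 - 2482259031/39539 = 64516 - 2482259031/39539 = 68639093/39539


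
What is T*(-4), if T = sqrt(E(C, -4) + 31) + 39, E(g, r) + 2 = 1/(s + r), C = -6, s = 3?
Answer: -156 - 8*sqrt(7) ≈ -177.17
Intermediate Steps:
E(g, r) = -2 + 1/(3 + r)
T = 39 + 2*sqrt(7) (T = sqrt((-5 - 2*(-4))/(3 - 4) + 31) + 39 = sqrt((-5 + 8)/(-1) + 31) + 39 = sqrt(-1*3 + 31) + 39 = sqrt(-3 + 31) + 39 = sqrt(28) + 39 = 2*sqrt(7) + 39 = 39 + 2*sqrt(7) ≈ 44.292)
T*(-4) = (39 + 2*sqrt(7))*(-4) = -156 - 8*sqrt(7)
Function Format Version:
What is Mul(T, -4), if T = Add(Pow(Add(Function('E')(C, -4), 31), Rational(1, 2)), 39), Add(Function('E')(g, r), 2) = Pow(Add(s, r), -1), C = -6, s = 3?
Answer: Add(-156, Mul(-8, Pow(7, Rational(1, 2)))) ≈ -177.17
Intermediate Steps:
Function('E')(g, r) = Add(-2, Pow(Add(3, r), -1))
T = Add(39, Mul(2, Pow(7, Rational(1, 2)))) (T = Add(Pow(Add(Mul(Pow(Add(3, -4), -1), Add(-5, Mul(-2, -4))), 31), Rational(1, 2)), 39) = Add(Pow(Add(Mul(Pow(-1, -1), Add(-5, 8)), 31), Rational(1, 2)), 39) = Add(Pow(Add(Mul(-1, 3), 31), Rational(1, 2)), 39) = Add(Pow(Add(-3, 31), Rational(1, 2)), 39) = Add(Pow(28, Rational(1, 2)), 39) = Add(Mul(2, Pow(7, Rational(1, 2))), 39) = Add(39, Mul(2, Pow(7, Rational(1, 2)))) ≈ 44.292)
Mul(T, -4) = Mul(Add(39, Mul(2, Pow(7, Rational(1, 2)))), -4) = Add(-156, Mul(-8, Pow(7, Rational(1, 2))))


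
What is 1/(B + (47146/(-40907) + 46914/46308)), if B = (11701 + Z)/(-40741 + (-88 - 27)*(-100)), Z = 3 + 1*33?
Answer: -485893427814/262780326703 ≈ -1.8490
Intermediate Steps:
Z = 36 (Z = 3 + 33 = 36)
B = -11737/29241 (B = (11701 + 36)/(-40741 + (-88 - 27)*(-100)) = 11737/(-40741 - 115*(-100)) = 11737/(-40741 + 11500) = 11737/(-29241) = 11737*(-1/29241) = -11737/29241 ≈ -0.40139)
1/(B + (47146/(-40907) + 46914/46308)) = 1/(-11737/29241 + (47146/(-40907) + 46914/46308)) = 1/(-11737/29241 + (47146*(-1/40907) + 46914*(1/46308))) = 1/(-11737/29241 + (-47146/40907 + 7819/7718)) = 1/(-11737/29241 - 44020995/315720226) = 1/(-262780326703/485893427814) = -485893427814/262780326703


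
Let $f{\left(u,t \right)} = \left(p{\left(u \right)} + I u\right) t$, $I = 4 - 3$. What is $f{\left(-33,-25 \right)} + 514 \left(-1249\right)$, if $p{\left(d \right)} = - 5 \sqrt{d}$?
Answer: $-641161 + 125 i \sqrt{33} \approx -6.4116 \cdot 10^{5} + 718.07 i$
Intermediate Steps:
$I = 1$ ($I = 4 - 3 = 1$)
$f{\left(u,t \right)} = t \left(u - 5 \sqrt{u}\right)$ ($f{\left(u,t \right)} = \left(- 5 \sqrt{u} + 1 u\right) t = \left(- 5 \sqrt{u} + u\right) t = \left(u - 5 \sqrt{u}\right) t = t \left(u - 5 \sqrt{u}\right)$)
$f{\left(-33,-25 \right)} + 514 \left(-1249\right) = - 25 \left(-33 - 5 \sqrt{-33}\right) + 514 \left(-1249\right) = - 25 \left(-33 - 5 i \sqrt{33}\right) - 641986 = \left(825 + 125 i \sqrt{33}\right) - 641986 = -641161 + 125 i \sqrt{33}$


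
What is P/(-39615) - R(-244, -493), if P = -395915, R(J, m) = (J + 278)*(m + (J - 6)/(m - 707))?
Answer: 177104517/10564 ≈ 16765.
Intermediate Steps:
R(J, m) = (278 + J)*(m + (-6 + J)/(-707 + m))
P/(-39615) - R(-244, -493) = -395915/(-39615) - (-1668 + (-244)² - 196546*(-493) + 272*(-244) + 278*(-493)² - 244*(-493)² - 707*(-244)*(-493))/(-707 - 493) = -395915*(-1/39615) - (-1668 + 59536 + 96897178 - 66368 + 278*243049 - 244*243049 - 85046444)/(-1200) = 79183/7923 - (-1)*(-1668 + 59536 + 96897178 - 66368 + 67567622 - 59303956 - 85046444)/1200 = 79183/7923 - (-1)*20105900/1200 = 79183/7923 - 1*(-201059/12) = 79183/7923 + 201059/12 = 177104517/10564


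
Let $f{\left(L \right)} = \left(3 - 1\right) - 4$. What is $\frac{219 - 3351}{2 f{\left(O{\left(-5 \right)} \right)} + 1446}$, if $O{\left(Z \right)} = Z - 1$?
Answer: $- \frac{1566}{721} \approx -2.172$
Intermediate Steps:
$O{\left(Z \right)} = -1 + Z$
$f{\left(L \right)} = -2$ ($f{\left(L \right)} = 2 - 4 = -2$)
$\frac{219 - 3351}{2 f{\left(O{\left(-5 \right)} \right)} + 1446} = \frac{219 - 3351}{2 \left(-2\right) + 1446} = - \frac{3132}{-4 + 1446} = - \frac{3132}{1442} = \left(-3132\right) \frac{1}{1442} = - \frac{1566}{721}$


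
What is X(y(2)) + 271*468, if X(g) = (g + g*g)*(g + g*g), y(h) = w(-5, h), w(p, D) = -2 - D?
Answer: 126972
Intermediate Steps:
y(h) = -2 - h
X(g) = (g + g²)² (X(g) = (g + g²)*(g + g²) = (g + g²)²)
X(y(2)) + 271*468 = (-2 - 1*2)²*(1 + (-2 - 1*2))² + 271*468 = (-2 - 2)²*(1 + (-2 - 2))² + 126828 = (-4)²*(1 - 4)² + 126828 = 16*(-3)² + 126828 = 16*9 + 126828 = 144 + 126828 = 126972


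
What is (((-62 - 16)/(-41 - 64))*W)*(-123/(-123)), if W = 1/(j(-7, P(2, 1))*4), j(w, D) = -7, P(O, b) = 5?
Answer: -13/490 ≈ -0.026531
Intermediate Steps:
W = -1/28 (W = 1/(-7*4) = 1/(-28) = -1/28 ≈ -0.035714)
(((-62 - 16)/(-41 - 64))*W)*(-123/(-123)) = (((-62 - 16)/(-41 - 64))*(-1/28))*(-123/(-123)) = (-78/(-105)*(-1/28))*(-123*(-1/123)) = (-78*(-1/105)*(-1/28))*1 = ((26/35)*(-1/28))*1 = -13/490*1 = -13/490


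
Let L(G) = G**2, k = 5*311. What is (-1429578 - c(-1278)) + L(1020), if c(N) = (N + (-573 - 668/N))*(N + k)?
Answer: 78855293/639 ≈ 1.2340e+5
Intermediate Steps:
k = 1555
c(N) = (1555 + N)*(-573 + N - 668/N) (c(N) = (N + (-573 - 668/N))*(N + 1555) = (-573 + N - 668/N)*(1555 + N) = (1555 + N)*(-573 + N - 668/N))
(-1429578 - c(-1278)) + L(1020) = (-1429578 - (-891683 + (-1278)**2 - 1038740/(-1278) + 982*(-1278))) + 1020**2 = (-1429578 - (-891683 + 1633284 - 1038740*(-1/1278) - 1254996)) + 1040400 = (-1429578 - (-891683 + 1633284 + 519370/639 - 1254996)) + 1040400 = (-1429578 - 1*(-327540035/639)) + 1040400 = (-1429578 + 327540035/639) + 1040400 = -585960307/639 + 1040400 = 78855293/639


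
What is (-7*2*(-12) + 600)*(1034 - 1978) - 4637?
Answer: -729629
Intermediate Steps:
(-7*2*(-12) + 600)*(1034 - 1978) - 4637 = (-14*(-12) + 600)*(-944) - 4637 = (168 + 600)*(-944) - 4637 = 768*(-944) - 4637 = -724992 - 4637 = -729629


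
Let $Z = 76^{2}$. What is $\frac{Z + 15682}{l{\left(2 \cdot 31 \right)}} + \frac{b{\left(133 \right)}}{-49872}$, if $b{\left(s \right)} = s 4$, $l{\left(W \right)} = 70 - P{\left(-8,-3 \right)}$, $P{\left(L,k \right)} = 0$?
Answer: $\frac{133764517}{436380} \approx 306.53$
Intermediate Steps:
$Z = 5776$
$l{\left(W \right)} = 70$ ($l{\left(W \right)} = 70 - 0 = 70 + 0 = 70$)
$b{\left(s \right)} = 4 s$
$\frac{Z + 15682}{l{\left(2 \cdot 31 \right)}} + \frac{b{\left(133 \right)}}{-49872} = \frac{5776 + 15682}{70} + \frac{4 \cdot 133}{-49872} = 21458 \cdot \frac{1}{70} + 532 \left(- \frac{1}{49872}\right) = \frac{10729}{35} - \frac{133}{12468} = \frac{133764517}{436380}$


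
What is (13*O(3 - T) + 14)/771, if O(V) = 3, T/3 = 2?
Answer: 53/771 ≈ 0.068742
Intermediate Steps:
T = 6 (T = 3*2 = 6)
(13*O(3 - T) + 14)/771 = (13*3 + 14)/771 = (39 + 14)*(1/771) = 53*(1/771) = 53/771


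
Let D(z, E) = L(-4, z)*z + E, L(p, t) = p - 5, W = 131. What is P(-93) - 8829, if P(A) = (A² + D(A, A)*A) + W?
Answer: -69241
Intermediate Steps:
L(p, t) = -5 + p
D(z, E) = E - 9*z (D(z, E) = (-5 - 4)*z + E = -9*z + E = E - 9*z)
P(A) = 131 - 7*A² (P(A) = (A² + (A - 9*A)*A) + 131 = (A² + (-8*A)*A) + 131 = (A² - 8*A²) + 131 = -7*A² + 131 = 131 - 7*A²)
P(-93) - 8829 = (131 - 7*(-93)²) - 8829 = (131 - 7*8649) - 8829 = (131 - 60543) - 8829 = -60412 - 8829 = -69241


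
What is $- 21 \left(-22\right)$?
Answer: $462$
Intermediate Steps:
$- 21 \left(-22\right) = \left(-1\right) \left(-462\right) = 462$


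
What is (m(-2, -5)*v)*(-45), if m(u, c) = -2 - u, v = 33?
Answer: 0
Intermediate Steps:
(m(-2, -5)*v)*(-45) = ((-2 - 1*(-2))*33)*(-45) = ((-2 + 2)*33)*(-45) = (0*33)*(-45) = 0*(-45) = 0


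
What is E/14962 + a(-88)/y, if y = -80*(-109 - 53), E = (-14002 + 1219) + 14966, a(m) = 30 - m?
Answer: 7514299/48476880 ≈ 0.15501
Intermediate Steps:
E = 2183 (E = -12783 + 14966 = 2183)
y = 12960 (y = -80*(-162) = 12960)
E/14962 + a(-88)/y = 2183/14962 + (30 - 1*(-88))/12960 = 2183*(1/14962) + (30 + 88)*(1/12960) = 2183/14962 + 118*(1/12960) = 2183/14962 + 59/6480 = 7514299/48476880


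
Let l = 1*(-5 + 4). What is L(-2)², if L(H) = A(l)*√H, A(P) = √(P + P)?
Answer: 4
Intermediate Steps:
l = -1 (l = 1*(-1) = -1)
A(P) = √2*√P (A(P) = √(2*P) = √2*√P)
L(H) = I*√2*√H (L(H) = (√2*√(-1))*√H = (√2*I)*√H = (I*√2)*√H = I*√2*√H)
L(-2)² = (I*√2*√(-2))² = (I*√2*(I*√2))² = (-2)² = 4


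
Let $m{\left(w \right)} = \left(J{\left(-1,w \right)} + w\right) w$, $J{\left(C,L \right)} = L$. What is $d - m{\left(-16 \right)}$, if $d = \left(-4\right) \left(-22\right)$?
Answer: $-424$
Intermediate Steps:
$d = 88$
$m{\left(w \right)} = 2 w^{2}$ ($m{\left(w \right)} = \left(w + w\right) w = 2 w w = 2 w^{2}$)
$d - m{\left(-16 \right)} = 88 - 2 \left(-16\right)^{2} = 88 - 2 \cdot 256 = 88 - 512 = -424$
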